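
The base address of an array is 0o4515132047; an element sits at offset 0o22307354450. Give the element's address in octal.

0o27024506517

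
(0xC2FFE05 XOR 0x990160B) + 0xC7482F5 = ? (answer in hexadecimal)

First 0xC2FFE05 XOR 0x990160B = 0x5BFE80E.
Add column by column in base 16, right to left:
  E+5 = 3 carry 1
  0+F+1 = 0 carry 1
  8+2+1 = B
  E+8 = 6 carry 1
  F+4+1 = 4 carry 1
  B+7+1 = 3 carry 1
  5+C+1 = 2 carry 1
  final carry 1

0x12346B03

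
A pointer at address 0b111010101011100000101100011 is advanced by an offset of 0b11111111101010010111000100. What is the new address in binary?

Add column by column in base 2, right to left:
  1+0 = 1
  1+0 = 1
  0+1 = 1
  0+0 = 0
  0+0 = 0
  1+0 = 1
  1+1 = 0 carry 1
  0+1+1 = 0 carry 1
  1+1+1 = 1 carry 1
  0+0+1 = 1
  0+1 = 1
  0+0 = 0
  0+0 = 0
  0+1 = 1
  1+0 = 1
  1+1 = 0 carry 1
  1+0+1 = 0 carry 1
  0+1+1 = 0 carry 1
  1+1+1 = 1 carry 1
  0+1+1 = 0 carry 1
  1+1+1 = 1 carry 1
  0+1+1 = 0 carry 1
  1+1+1 = 1 carry 1
  0+1+1 = 0 carry 1
  1+1+1 = 1 carry 1
  1+1+1 = 1 carry 1
  1+0+1 = 0 carry 1
  final carry 1

0b1011010101000110011100100111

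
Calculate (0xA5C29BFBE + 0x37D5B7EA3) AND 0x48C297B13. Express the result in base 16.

Add column by column in base 16, right to left:
  E+3 = 1 carry 1
  B+A+1 = 6 carry 1
  F+E+1 = E carry 1
  B+7+1 = 3 carry 1
  9+B+1 = 5 carry 1
  2+5+1 = 8
  C+D = 9 carry 1
  5+7+1 = D
  A+3 = D
Sum = 0xDD9853E61; now AND with 0x48C297B13:
  D&4=4, D&8=8, 9&C=8, 8&2=0, 5&9=1, 3&7=3, E&B=A, 6&1=0, 1&3=1

0x488013A01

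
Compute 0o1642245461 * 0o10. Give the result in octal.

Multiply each base-8 digit by 8, carrying:
  1×8 = 8 → write 0 carry 1
  6×8+1 = 49 → write 1 carry 6
  4×8+6 = 38 → write 6 carry 4
  5×8+4 = 44 → write 4 carry 5
  4×8+5 = 37 → write 5 carry 4
  2×8+4 = 20 → write 4 carry 2
  2×8+2 = 18 → write 2 carry 2
  4×8+2 = 34 → write 2 carry 4
  6×8+4 = 52 → write 4 carry 6
  1×8+6 = 14 → write 6 carry 1
  remaining carry: 1

0o16422454610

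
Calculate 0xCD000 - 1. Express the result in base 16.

The trailing 3 digits are 0, so subtracting 1 borrows through: they become F and the next digit up decrements.

0xCCFFF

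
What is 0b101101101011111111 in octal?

Group the bits in threes: 101 101 101 011 111 111 → 555377.

0o555377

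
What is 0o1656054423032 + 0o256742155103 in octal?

0o2135016600135

Add column by column in base 8, right to left:
  2+3 = 5
  3+0 = 3
  0+1 = 1
  3+5 = 0 carry 1
  2+5+1 = 0 carry 1
  4+1+1 = 6
  4+2 = 6
  5+4 = 1 carry 1
  0+7+1 = 0 carry 1
  6+6+1 = 5 carry 1
  5+5+1 = 3 carry 1
  6+2+1 = 1 carry 1
  1+0+1 = 2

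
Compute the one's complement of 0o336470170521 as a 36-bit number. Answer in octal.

0o441307607256

Each oct digit d becomes 7−d:
  3→4, 3→4, 6→1, 4→3, 7→0, 0→7, 1→6, 7→0, 0→7, 5→2, 2→5, 1→6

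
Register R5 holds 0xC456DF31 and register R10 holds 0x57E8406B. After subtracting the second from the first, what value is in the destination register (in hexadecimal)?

0x6C6E9EC6

Subtract column by column in base 16:
  1-B → 6 (borrow)
  3-6-1 → C (borrow)
  F-0-1 → E
  D-4 → 9
  6-8 → E (borrow)
  5-E-1 → 6 (borrow)
  4-7-1 → C (borrow)
  C-5-1 → 6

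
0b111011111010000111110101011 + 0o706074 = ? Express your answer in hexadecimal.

0b111011111010000111110101011 = 0x77D0FAB in hexadecimal.
0o706074 = 0x38C3C in hexadecimal.
Add column by column in base 16, right to left:
  B+C = 7 carry 1
  A+3+1 = E
  F+C = B carry 1
  0+8+1 = 9
  D+3 = 0 carry 1
  7+0+1 = 8
  7+0 = 7

0x7809BE7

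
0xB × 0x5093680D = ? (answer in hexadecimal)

Multiply each base-16 digit by 11, carrying:
  D×11 = 143 → write F carry 8
  0×11+8 = 8 → write 8
  8×11 = 88 → write 8 carry 5
  6×11+5 = 71 → write 7 carry 4
  3×11+4 = 37 → write 5 carry 2
  9×11+2 = 101 → write 5 carry 6
  0×11+6 = 6 → write 6
  5×11 = 55 → write 7 carry 3
  remaining carry: 3

0x37655788F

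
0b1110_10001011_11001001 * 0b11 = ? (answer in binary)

0b1010111010001101011011

Multiply each base-2 digit by 3, carrying:
  1×3 = 3 → write 1 carry 1
  0×3+1 = 1 → write 1
  0×3 = 0 → write 0
  1×3 = 3 → write 1 carry 1
  0×3+1 = 1 → write 1
  0×3 = 0 → write 0
  1×3 = 3 → write 1 carry 1
  1×3+1 = 4 → write 0 carry 2
  1×3+2 = 5 → write 1 carry 2
  1×3+2 = 5 → write 1 carry 2
  0×3+2 = 2 → write 0 carry 1
  1×3+1 = 4 → write 0 carry 2
  0×3+2 = 2 → write 0 carry 1
  0×3+1 = 1 → write 1
  0×3 = 0 → write 0
  1×3 = 3 → write 1 carry 1
  0×3+1 = 1 → write 1
  1×3 = 3 → write 1 carry 1
  1×3+1 = 4 → write 0 carry 2
  1×3+2 = 5 → write 1 carry 2
  remaining carry: 10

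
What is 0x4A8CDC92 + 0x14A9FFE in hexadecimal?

0x4BD77C90

Add column by column in base 16, right to left:
  2+E = 0 carry 1
  9+F+1 = 9 carry 1
  C+F+1 = C carry 1
  D+9+1 = 7 carry 1
  C+A+1 = 7 carry 1
  8+4+1 = D
  A+1 = B
  4+0 = 4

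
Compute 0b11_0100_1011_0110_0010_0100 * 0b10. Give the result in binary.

0b11010010110110001001000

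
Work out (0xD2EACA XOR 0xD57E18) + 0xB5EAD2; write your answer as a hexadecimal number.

0xBD7FA4

First 0xD2EACA XOR 0xD57E18 = 0x0794D2.
Add column by column in base 16, right to left:
  2+2 = 4
  D+D = A carry 1
  4+A+1 = F
  9+E = 7 carry 1
  7+5+1 = D
  0+B = B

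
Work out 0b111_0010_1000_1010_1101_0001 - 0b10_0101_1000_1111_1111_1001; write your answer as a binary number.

0b10011001111101011011000

Subtract column by column in base 2:
  1-1 → 0
  0-0 → 0
  0-0 → 0
  0-1 → 1 (borrow)
  1-1-1 → 1 (borrow)
  0-1-1 → 0 (borrow)
  1-1-1 → 1 (borrow)
  1-1-1 → 1 (borrow)
  0-1-1 → 0 (borrow)
  1-1-1 → 1 (borrow)
  0-1-1 → 0 (borrow)
  1-1-1 → 1 (borrow)
  0-0-1 → 1 (borrow)
  0-0-1 → 1 (borrow)
  0-0-1 → 1 (borrow)
  1-1-1 → 1 (borrow)
  0-1-1 → 0 (borrow)
  1-0-1 → 0
  0-1 → 1 (borrow)
  0-0-1 → 1 (borrow)
  1-0-1 → 0
  1-1 → 0
  1-0 → 1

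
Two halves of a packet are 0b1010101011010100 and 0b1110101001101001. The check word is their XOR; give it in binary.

XOR bit by bit (1 where the bits differ):
  1010101011010100
^ 1110101001101001
= 0100000010111101

0b0100000010111101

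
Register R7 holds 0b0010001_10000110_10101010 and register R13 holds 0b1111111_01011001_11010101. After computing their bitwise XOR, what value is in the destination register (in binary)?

XOR bit by bit (1 where the bits differ):
  00100011000011010101010
^ 11111110101100111010101
= 11011101101111101111111

0b11011101101111101111111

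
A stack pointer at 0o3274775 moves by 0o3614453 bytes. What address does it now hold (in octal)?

0o7111450

Add column by column in base 8, right to left:
  5+3 = 0 carry 1
  7+5+1 = 5 carry 1
  7+4+1 = 4 carry 1
  4+4+1 = 1 carry 1
  7+1+1 = 1 carry 1
  2+6+1 = 1 carry 1
  3+3+1 = 7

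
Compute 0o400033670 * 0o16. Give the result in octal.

0o7000606020

Multiply each base-8 digit by 14, carrying:
  0×14 = 0 → write 0
  7×14 = 98 → write 2 carry 12
  6×14+12 = 96 → write 0 carry 12
  3×14+12 = 54 → write 6 carry 6
  3×14+6 = 48 → write 0 carry 6
  0×14+6 = 6 → write 6
  0×14 = 0 → write 0
  0×14 = 0 → write 0
  4×14 = 56 → write 0 carry 7
  remaining carry: 7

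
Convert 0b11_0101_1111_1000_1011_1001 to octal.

0o15374271

Group the bits in threes: 001 101 011 111 100 010 111 001 → 15374271.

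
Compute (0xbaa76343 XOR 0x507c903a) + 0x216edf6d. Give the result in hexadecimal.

0x10c4ad2e6

First 0xbaa76343 XOR 0x507c903a = 0xeadbf379.
Add column by column in base 16, right to left:
  9+d = 6 carry 1
  7+6+1 = e
  3+f = 2 carry 1
  f+d+1 = d carry 1
  b+e+1 = a carry 1
  d+6+1 = 4 carry 1
  a+1+1 = c
  e+2 = 0 carry 1
  final carry 1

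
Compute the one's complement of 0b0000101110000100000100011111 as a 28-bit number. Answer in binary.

0b1111010001111011111011100000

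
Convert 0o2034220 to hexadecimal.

Each octal digit is 3 bits: 2=010 0=000 3=011 4=100 2=010 2=010 0=000.
Group the bits into nibbles: 1000 0011 1000 1001 0000 → 83890.

0x83890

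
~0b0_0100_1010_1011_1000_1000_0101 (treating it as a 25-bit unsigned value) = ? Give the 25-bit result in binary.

0b1101101010100011101111010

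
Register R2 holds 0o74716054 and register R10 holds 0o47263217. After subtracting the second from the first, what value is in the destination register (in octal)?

Subtract column by column in base 8:
  4-7 → 5 (borrow)
  5-1-1 → 3
  0-2 → 6 (borrow)
  6-3-1 → 2
  1-6 → 3 (borrow)
  7-2-1 → 4
  4-7 → 5 (borrow)
  7-4-1 → 2

0o25432635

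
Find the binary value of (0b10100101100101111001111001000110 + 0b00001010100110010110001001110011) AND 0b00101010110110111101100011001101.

0b100000000100010000000010001001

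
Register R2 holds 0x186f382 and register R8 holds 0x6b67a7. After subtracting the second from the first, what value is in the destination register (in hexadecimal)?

0x11b8bdb

Subtract column by column in base 16:
  2-7 → b (borrow)
  8-a-1 → d (borrow)
  3-7-1 → b (borrow)
  f-6-1 → 8
  6-b → b (borrow)
  8-6-1 → 1
  1-0 → 1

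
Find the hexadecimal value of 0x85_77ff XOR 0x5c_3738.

0xd940c7

XOR each hex digit independently (no carries):
  8^5=d, 5^c=9, 7^3=4, 7^7=0, f^3=c, f^8=7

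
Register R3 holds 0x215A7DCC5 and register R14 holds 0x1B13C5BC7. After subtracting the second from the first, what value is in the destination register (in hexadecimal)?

Subtract column by column in base 16:
  5-7 → E (borrow)
  C-C-1 → F (borrow)
  C-B-1 → 0
  D-5 → 8
  7-C → B (borrow)
  A-3-1 → 6
  5-1 → 4
  1-B → 6 (borrow)
  2-1-1 → 0

0x646B80FE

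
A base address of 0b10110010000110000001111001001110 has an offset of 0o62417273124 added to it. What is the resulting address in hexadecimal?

0b10110010000110000001111001001110 = 0xB2181E4E in hexadecimal.
0o62417273124 = 0x1943D7654 in hexadecimal.
Add column by column in base 16, right to left:
  E+4 = 2 carry 1
  4+5+1 = A
  E+6 = 4 carry 1
  1+7+1 = 9
  8+D = 5 carry 1
  1+3+1 = 5
  2+4 = 6
  B+9 = 4 carry 1
  0+1+1 = 2

0x2465594A2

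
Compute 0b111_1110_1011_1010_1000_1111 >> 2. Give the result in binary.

0b111111010111010100011

Right shift by 2: drop the 2 least-significant bits.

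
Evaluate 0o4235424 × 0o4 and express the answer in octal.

0o21166120

Multiply each base-8 digit by 4, carrying:
  4×4 = 16 → write 0 carry 2
  2×4+2 = 10 → write 2 carry 1
  4×4+1 = 17 → write 1 carry 2
  5×4+2 = 22 → write 6 carry 2
  3×4+2 = 14 → write 6 carry 1
  2×4+1 = 9 → write 1 carry 1
  4×4+1 = 17 → write 1 carry 2
  remaining carry: 2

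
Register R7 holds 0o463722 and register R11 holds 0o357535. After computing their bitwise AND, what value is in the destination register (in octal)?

AND each oct digit independently (no carries):
  4&3=0, 6&5=4, 3&7=3, 7&5=5, 2&3=2, 2&5=0

0o043520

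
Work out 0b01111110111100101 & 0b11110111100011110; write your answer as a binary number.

0b01110110100000100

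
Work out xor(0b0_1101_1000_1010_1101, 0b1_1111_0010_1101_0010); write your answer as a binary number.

0b10010101001111111

XOR bit by bit (1 where the bits differ):
  01101100010101101
^ 11111001011010010
= 10010101001111111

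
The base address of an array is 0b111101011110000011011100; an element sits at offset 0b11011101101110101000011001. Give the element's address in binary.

Add column by column in base 2, right to left:
  0+1 = 1
  0+0 = 0
  1+0 = 1
  1+1 = 0 carry 1
  1+1+1 = 1 carry 1
  0+0+1 = 1
  1+0 = 1
  1+0 = 1
  0+0 = 0
  0+1 = 1
  0+0 = 0
  0+1 = 1
  0+0 = 0
  1+1 = 0 carry 1
  1+1+1 = 1 carry 1
  1+1+1 = 1 carry 1
  1+0+1 = 0 carry 1
  0+1+1 = 0 carry 1
  1+1+1 = 1 carry 1
  0+0+1 = 1
  1+1 = 0 carry 1
  1+1+1 = 1 carry 1
  1+1+1 = 1 carry 1
  1+0+1 = 0 carry 1
  0+1+1 = 0 carry 1
  0+1+1 = 0 carry 1
  final carry 1

0b100011011001100101011110101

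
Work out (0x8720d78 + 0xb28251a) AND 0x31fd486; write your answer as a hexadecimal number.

Add column by column in base 16, right to left:
  8+a = 2 carry 1
  7+1+1 = 9
  d+5 = 2 carry 1
  0+2+1 = 3
  2+8 = a
  7+2 = 9
  8+b = 3 carry 1
  final carry 1
Sum = 0x139a3292; now AND with 0x31fd486:
  1&0=0, 3&3=3, 9&1=1, a&f=a, 3&d=1, 2&4=0, 9&8=8, 2&6=2

0x31a1082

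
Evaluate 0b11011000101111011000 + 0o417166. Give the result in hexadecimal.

0xfaa4e

0b11011000101111011000 = 0xd8bd8 in hexadecimal.
0o417166 = 0x21e76 in hexadecimal.
Add column by column in base 16, right to left:
  8+6 = e
  d+7 = 4 carry 1
  b+e+1 = a carry 1
  8+1+1 = a
  d+2 = f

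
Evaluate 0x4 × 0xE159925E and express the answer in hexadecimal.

Multiply each base-16 digit by 4, carrying:
  E×4 = 56 → write 8 carry 3
  5×4+3 = 23 → write 7 carry 1
  2×4+1 = 9 → write 9
  9×4 = 36 → write 4 carry 2
  9×4+2 = 38 → write 6 carry 2
  5×4+2 = 22 → write 6 carry 1
  1×4+1 = 5 → write 5
  E×4 = 56 → write 8 carry 3
  remaining carry: 3

0x385664978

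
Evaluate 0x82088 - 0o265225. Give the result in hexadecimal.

0o265225 = 0x16A95 in hexadecimal.
Subtract column by column in base 16:
  8-5 → 3
  8-9 → F (borrow)
  0-A-1 → 5 (borrow)
  2-6-1 → B (borrow)
  8-1-1 → 6

0x6B5F3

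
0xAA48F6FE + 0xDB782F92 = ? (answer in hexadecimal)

0x185C12690

Add column by column in base 16, right to left:
  E+2 = 0 carry 1
  F+9+1 = 9 carry 1
  6+F+1 = 6 carry 1
  F+2+1 = 2 carry 1
  8+8+1 = 1 carry 1
  4+7+1 = C
  A+B = 5 carry 1
  A+D+1 = 8 carry 1
  final carry 1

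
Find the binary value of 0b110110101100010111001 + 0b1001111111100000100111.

Add column by column in base 2, right to left:
  1+1 = 0 carry 1
  0+1+1 = 0 carry 1
  0+1+1 = 0 carry 1
  1+0+1 = 0 carry 1
  1+0+1 = 0 carry 1
  1+1+1 = 1 carry 1
  0+0+1 = 1
  1+0 = 1
  0+0 = 0
  0+0 = 0
  0+0 = 0
  1+1 = 0 carry 1
  1+1+1 = 1 carry 1
  0+1+1 = 0 carry 1
  1+1+1 = 1 carry 1
  0+1+1 = 0 carry 1
  1+1+1 = 1 carry 1
  1+1+1 = 1 carry 1
  0+1+1 = 0 carry 1
  1+0+1 = 0 carry 1
  1+0+1 = 0 carry 1
  0+1+1 = 0 carry 1
  final carry 1

0b10000110101000011100000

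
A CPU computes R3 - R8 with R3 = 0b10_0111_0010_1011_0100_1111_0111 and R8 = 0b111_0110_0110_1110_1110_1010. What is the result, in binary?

0b1111111000100011000001101

Subtract column by column in base 2:
  1-0 → 1
  1-1 → 0
  1-0 → 1
  0-1 → 1 (borrow)
  1-0-1 → 0
  1-1 → 0
  1-1 → 0
  1-1 → 0
  0-0 → 0
  0-1 → 1 (borrow)
  1-1-1 → 1 (borrow)
  0-1-1 → 0 (borrow)
  1-0-1 → 0
  1-1 → 0
  0-1 → 1 (borrow)
  1-0-1 → 0
  0-0 → 0
  1-1 → 0
  0-1 → 1 (borrow)
  0-0-1 → 1 (borrow)
  1-1-1 → 1 (borrow)
  1-1-1 → 1 (borrow)
  1-1-1 → 1 (borrow)
  0-0-1 → 1 (borrow)
  0-0-1 → 1 (borrow)
  1-0-1 → 0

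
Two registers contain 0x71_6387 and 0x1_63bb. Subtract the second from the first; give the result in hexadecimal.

0x6fffcc

Subtract column by column in base 16:
  7-b → c (borrow)
  8-b-1 → c (borrow)
  3-3-1 → f (borrow)
  6-6-1 → f (borrow)
  1-1-1 → f (borrow)
  7-0-1 → 6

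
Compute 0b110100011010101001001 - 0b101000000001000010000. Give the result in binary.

Subtract column by column in base 2:
  1-0 → 1
  0-0 → 0
  0-0 → 0
  1-0 → 1
  0-1 → 1 (borrow)
  0-0-1 → 1 (borrow)
  1-0-1 → 0
  0-0 → 0
  1-0 → 1
  0-1 → 1 (borrow)
  1-0-1 → 0
  0-0 → 0
  1-0 → 1
  1-0 → 1
  0-0 → 0
  0-0 → 0
  0-0 → 0
  1-0 → 1
  0-1 → 1 (borrow)
  1-0-1 → 0
  1-1 → 0

0b1100011001100111001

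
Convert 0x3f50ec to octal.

0o17650354

Expand each hex digit to 4 bits: 3=0011 f=1111 5=0101 0=0000 e=1110 c=1100.
Group the bits in threes: 001 111 110 101 000 011 101 100 → 17650354.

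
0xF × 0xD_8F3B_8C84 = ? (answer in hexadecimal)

Multiply each base-16 digit by 15, carrying:
  4×15 = 60 → write C carry 3
  8×15+3 = 123 → write B carry 7
  C×15+7 = 187 → write B carry 11
  8×15+11 = 131 → write 3 carry 8
  B×15+8 = 173 → write D carry 10
  3×15+10 = 55 → write 7 carry 3
  F×15+3 = 228 → write 4 carry 14
  8×15+14 = 134 → write 6 carry 8
  D×15+8 = 203 → write B carry 12
  remaining carry: C

0xCB647D3BBC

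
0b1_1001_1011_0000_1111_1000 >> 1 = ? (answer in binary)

Right shift by 1: drop the 1 least-significant bit.

0b11001101100001111100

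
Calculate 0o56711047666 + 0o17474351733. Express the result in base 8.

Add column by column in base 8, right to left:
  6+3 = 1 carry 1
  6+3+1 = 2 carry 1
  6+7+1 = 6 carry 1
  7+1+1 = 1 carry 1
  4+5+1 = 2 carry 1
  0+3+1 = 4
  1+4 = 5
  1+7 = 0 carry 1
  7+4+1 = 4 carry 1
  6+7+1 = 6 carry 1
  5+1+1 = 7

0o76405421621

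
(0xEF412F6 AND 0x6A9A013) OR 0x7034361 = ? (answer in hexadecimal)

0xEF412F6 AND 0x6A9A013 = 0x6A00012.
Then OR with 0x7034361.

0x7A34373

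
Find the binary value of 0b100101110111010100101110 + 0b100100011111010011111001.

Add column by column in base 2, right to left:
  0+1 = 1
  1+0 = 1
  1+0 = 1
  1+1 = 0 carry 1
  0+1+1 = 0 carry 1
  1+1+1 = 1 carry 1
  0+1+1 = 0 carry 1
  0+1+1 = 0 carry 1
  1+0+1 = 0 carry 1
  0+0+1 = 1
  1+1 = 0 carry 1
  0+0+1 = 1
  1+1 = 0 carry 1
  1+1+1 = 1 carry 1
  1+1+1 = 1 carry 1
  0+1+1 = 0 carry 1
  1+1+1 = 1 carry 1
  1+0+1 = 0 carry 1
  1+0+1 = 0 carry 1
  0+0+1 = 1
  1+1 = 0 carry 1
  0+0+1 = 1
  0+0 = 0
  1+1 = 0 carry 1
  final carry 1

0b1001010010110101000100111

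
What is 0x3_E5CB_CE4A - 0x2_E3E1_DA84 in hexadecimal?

0x101E9F3C6

Subtract column by column in base 16:
  A-4 → 6
  4-8 → C (borrow)
  E-A-1 → 3
  C-D → F (borrow)
  B-1-1 → 9
  C-E → E (borrow)
  5-3-1 → 1
  E-E → 0
  3-2 → 1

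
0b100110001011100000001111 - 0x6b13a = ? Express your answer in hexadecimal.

0b100110001011100000001111 = 0x98b80f in hexadecimal.
Subtract column by column in base 16:
  f-a → 5
  0-3 → d (borrow)
  8-1-1 → 6
  b-b → 0
  8-6 → 2
  9-0 → 9

0x9206d5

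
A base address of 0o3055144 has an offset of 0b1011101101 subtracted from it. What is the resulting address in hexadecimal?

0xC5777

0o3055144 = 0xC5A64 in hexadecimal.
0b1011101101 = 0x2ED in hexadecimal.
Subtract column by column in base 16:
  4-D → 7 (borrow)
  6-E-1 → 7 (borrow)
  A-2-1 → 7
  5-0 → 5
  C-0 → C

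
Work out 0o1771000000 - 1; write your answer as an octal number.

The trailing 6 digits are 0, so subtracting 1 borrows through: they become 7 and the next digit up decrements.

0o1770777777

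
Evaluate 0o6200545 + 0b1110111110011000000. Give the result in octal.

0o10077045

0b1110111110011000000 = 0o1676300 in octal.
Add column by column in base 8, right to left:
  5+0 = 5
  4+0 = 4
  5+3 = 0 carry 1
  0+6+1 = 7
  0+7 = 7
  2+6 = 0 carry 1
  6+1+1 = 0 carry 1
  final carry 1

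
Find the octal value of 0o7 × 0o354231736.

0o3166065422

Multiply each base-8 digit by 7, carrying:
  6×7 = 42 → write 2 carry 5
  3×7+5 = 26 → write 2 carry 3
  7×7+3 = 52 → write 4 carry 6
  1×7+6 = 13 → write 5 carry 1
  3×7+1 = 22 → write 6 carry 2
  2×7+2 = 16 → write 0 carry 2
  4×7+2 = 30 → write 6 carry 3
  5×7+3 = 38 → write 6 carry 4
  3×7+4 = 25 → write 1 carry 3
  remaining carry: 3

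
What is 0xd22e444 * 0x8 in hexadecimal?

0x69172220

Multiply each base-16 digit by 8, carrying:
  4×8 = 32 → write 0 carry 2
  4×8+2 = 34 → write 2 carry 2
  4×8+2 = 34 → write 2 carry 2
  e×8+2 = 114 → write 2 carry 7
  2×8+7 = 23 → write 7 carry 1
  2×8+1 = 17 → write 1 carry 1
  d×8+1 = 105 → write 9 carry 6
  remaining carry: 6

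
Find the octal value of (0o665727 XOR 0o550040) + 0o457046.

0o1015035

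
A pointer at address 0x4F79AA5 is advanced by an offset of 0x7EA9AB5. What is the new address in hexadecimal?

0xCE2355A

Add column by column in base 16, right to left:
  5+5 = A
  A+B = 5 carry 1
  A+A+1 = 5 carry 1
  9+9+1 = 3 carry 1
  7+A+1 = 2 carry 1
  F+E+1 = E carry 1
  4+7+1 = C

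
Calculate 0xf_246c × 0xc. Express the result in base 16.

0xb5b510

Multiply each base-16 digit by 12, carrying:
  c×12 = 144 → write 0 carry 9
  6×12+9 = 81 → write 1 carry 5
  4×12+5 = 53 → write 5 carry 3
  2×12+3 = 27 → write b carry 1
  f×12+1 = 181 → write 5 carry 11
  remaining carry: b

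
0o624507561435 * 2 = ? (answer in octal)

Multiply each base-8 digit by 2, carrying:
  5×2 = 10 → write 2 carry 1
  3×2+1 = 7 → write 7
  4×2 = 8 → write 0 carry 1
  1×2+1 = 3 → write 3
  6×2 = 12 → write 4 carry 1
  5×2+1 = 11 → write 3 carry 1
  7×2+1 = 15 → write 7 carry 1
  0×2+1 = 1 → write 1
  5×2 = 10 → write 2 carry 1
  4×2+1 = 9 → write 1 carry 1
  2×2+1 = 5 → write 5
  6×2 = 12 → write 4 carry 1
  remaining carry: 1

0o1451217343072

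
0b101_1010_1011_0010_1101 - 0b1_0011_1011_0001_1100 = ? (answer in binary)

0b1000111000000010001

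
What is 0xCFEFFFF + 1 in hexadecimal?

0xCFF0000

The trailing 4 digits are F (max in base 16), so adding 1 cascades: they roll to 0 and the next digit up increments.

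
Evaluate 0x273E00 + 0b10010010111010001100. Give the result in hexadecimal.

0b10010010111010001100 = 0x92E8C in hexadecimal.
Add column by column in base 16, right to left:
  0+C = C
  0+8 = 8
  E+E = C carry 1
  3+2+1 = 6
  7+9 = 0 carry 1
  2+0+1 = 3

0x306C8C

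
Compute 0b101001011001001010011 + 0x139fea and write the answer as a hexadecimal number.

0x28523d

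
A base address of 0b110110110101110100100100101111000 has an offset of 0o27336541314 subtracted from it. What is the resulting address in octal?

0o37317703254

0b110110110101110100100100101111000 = 0o66656444570 in octal.
Subtract column by column in base 8:
  0-4 → 4 (borrow)
  7-1-1 → 5
  5-3 → 2
  4-1 → 3
  4-4 → 0
  4-5 → 7 (borrow)
  6-6-1 → 7 (borrow)
  5-3-1 → 1
  6-3 → 3
  6-7 → 7 (borrow)
  6-2-1 → 3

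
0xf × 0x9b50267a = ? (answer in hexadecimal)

0x919b24126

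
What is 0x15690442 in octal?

0o2532202102

Expand each hex digit to 4 bits: 1=0001 5=0101 6=0110 9=1001 0=0000 4=0100 4=0100 2=0010.
Group the bits in threes: 010 101 011 010 010 000 010 001 000 010 → 2532202102.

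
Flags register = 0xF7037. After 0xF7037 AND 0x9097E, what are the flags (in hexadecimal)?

AND each hex digit independently (no carries):
  F&9=9, 7&0=0, 0&9=0, 3&7=3, 7&E=6

0x90036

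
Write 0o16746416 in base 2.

0b1110111100110100001110

Each octal digit is 3 bits: 1=001 6=110 7=111 4=100 6=110 4=100 1=001 6=110.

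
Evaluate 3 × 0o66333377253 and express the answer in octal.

0o243222376001

Multiply each base-8 digit by 3, carrying:
  3×3 = 9 → write 1 carry 1
  5×3+1 = 16 → write 0 carry 2
  2×3+2 = 8 → write 0 carry 1
  7×3+1 = 22 → write 6 carry 2
  7×3+2 = 23 → write 7 carry 2
  3×3+2 = 11 → write 3 carry 1
  3×3+1 = 10 → write 2 carry 1
  3×3+1 = 10 → write 2 carry 1
  3×3+1 = 10 → write 2 carry 1
  6×3+1 = 19 → write 3 carry 2
  6×3+2 = 20 → write 4 carry 2
  remaining carry: 2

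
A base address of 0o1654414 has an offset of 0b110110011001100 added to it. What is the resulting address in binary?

0b1111100010111011000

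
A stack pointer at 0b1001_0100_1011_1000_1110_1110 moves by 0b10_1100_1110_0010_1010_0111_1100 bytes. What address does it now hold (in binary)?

Add column by column in base 2, right to left:
  0+0 = 0
  1+0 = 1
  1+1 = 0 carry 1
  1+1+1 = 1 carry 1
  0+1+1 = 0 carry 1
  1+1+1 = 1 carry 1
  1+1+1 = 1 carry 1
  1+0+1 = 0 carry 1
  0+0+1 = 1
  0+1 = 1
  0+0 = 0
  1+1 = 0 carry 1
  1+0+1 = 0 carry 1
  1+1+1 = 1 carry 1
  0+0+1 = 1
  1+0 = 1
  0+0 = 0
  0+1 = 1
  1+1 = 0 carry 1
  0+1+1 = 0 carry 1
  1+0+1 = 0 carry 1
  0+0+1 = 1
  0+1 = 1
  1+1 = 0 carry 1
  0+0+1 = 1
  0+1 = 1

0b11011000101110001101101010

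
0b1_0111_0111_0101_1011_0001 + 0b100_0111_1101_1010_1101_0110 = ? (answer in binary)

0b10111110101000010000111

Add column by column in base 2, right to left:
  1+0 = 1
  0+1 = 1
  0+1 = 1
  0+0 = 0
  1+1 = 0 carry 1
  1+0+1 = 0 carry 1
  0+1+1 = 0 carry 1
  1+1+1 = 1 carry 1
  1+0+1 = 0 carry 1
  0+1+1 = 0 carry 1
  1+0+1 = 0 carry 1
  0+1+1 = 0 carry 1
  1+1+1 = 1 carry 1
  1+0+1 = 0 carry 1
  1+1+1 = 1 carry 1
  0+1+1 = 0 carry 1
  1+1+1 = 1 carry 1
  1+1+1 = 1 carry 1
  1+1+1 = 1 carry 1
  0+0+1 = 1
  1+0 = 1
  0+0 = 0
  0+1 = 1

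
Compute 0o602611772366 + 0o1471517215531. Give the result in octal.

0o2274331210117

Add column by column in base 8, right to left:
  6+1 = 7
  6+3 = 1 carry 1
  3+5+1 = 1 carry 1
  2+5+1 = 0 carry 1
  7+1+1 = 1 carry 1
  7+2+1 = 2 carry 1
  1+7+1 = 1 carry 1
  1+1+1 = 3
  6+5 = 3 carry 1
  2+1+1 = 4
  0+7 = 7
  6+4 = 2 carry 1
  0+1+1 = 2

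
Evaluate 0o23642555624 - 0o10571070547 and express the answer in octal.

Subtract column by column in base 8:
  4-7 → 5 (borrow)
  2-4-1 → 5 (borrow)
  6-5-1 → 0
  5-0 → 5
  5-7 → 6 (borrow)
  5-0-1 → 4
  2-1 → 1
  4-7 → 5 (borrow)
  6-5-1 → 0
  3-0 → 3
  2-1 → 1

0o13051465055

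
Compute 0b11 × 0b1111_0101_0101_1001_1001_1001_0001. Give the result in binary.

0b101110000000001100110010110011

Multiply each base-2 digit by 3, carrying:
  1×3 = 3 → write 1 carry 1
  0×3+1 = 1 → write 1
  0×3 = 0 → write 0
  0×3 = 0 → write 0
  1×3 = 3 → write 1 carry 1
  0×3+1 = 1 → write 1
  0×3 = 0 → write 0
  1×3 = 3 → write 1 carry 1
  1×3+1 = 4 → write 0 carry 2
  0×3+2 = 2 → write 0 carry 1
  0×3+1 = 1 → write 1
  1×3 = 3 → write 1 carry 1
  1×3+1 = 4 → write 0 carry 2
  0×3+2 = 2 → write 0 carry 1
  0×3+1 = 1 → write 1
  1×3 = 3 → write 1 carry 1
  1×3+1 = 4 → write 0 carry 2
  0×3+2 = 2 → write 0 carry 1
  1×3+1 = 4 → write 0 carry 2
  0×3+2 = 2 → write 0 carry 1
  1×3+1 = 4 → write 0 carry 2
  0×3+2 = 2 → write 0 carry 1
  1×3+1 = 4 → write 0 carry 2
  0×3+2 = 2 → write 0 carry 1
  1×3+1 = 4 → write 0 carry 2
  1×3+2 = 5 → write 1 carry 2
  1×3+2 = 5 → write 1 carry 2
  1×3+2 = 5 → write 1 carry 2
  remaining carry: 10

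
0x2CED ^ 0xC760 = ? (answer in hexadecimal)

XOR each hex digit independently (no carries):
  2^C=E, C^7=B, E^6=8, D^0=D

0xEB8D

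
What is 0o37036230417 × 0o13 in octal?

0o525515215645

Multiply each base-8 digit by 11, carrying:
  7×11 = 77 → write 5 carry 9
  1×11+9 = 20 → write 4 carry 2
  4×11+2 = 46 → write 6 carry 5
  0×11+5 = 5 → write 5
  3×11 = 33 → write 1 carry 4
  2×11+4 = 26 → write 2 carry 3
  6×11+3 = 69 → write 5 carry 8
  3×11+8 = 41 → write 1 carry 5
  0×11+5 = 5 → write 5
  7×11 = 77 → write 5 carry 9
  3×11+9 = 42 → write 2 carry 5
  remaining carry: 5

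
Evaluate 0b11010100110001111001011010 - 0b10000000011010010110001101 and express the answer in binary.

Subtract column by column in base 2:
  0-1 → 1 (borrow)
  1-0-1 → 0
  0-1 → 1 (borrow)
  1-1-1 → 1 (borrow)
  1-0-1 → 0
  0-0 → 0
  1-0 → 1
  0-1 → 1 (borrow)
  0-1-1 → 0 (borrow)
  1-0-1 → 0
  1-1 → 0
  1-0 → 1
  1-0 → 1
  0-1 → 1 (borrow)
  0-0-1 → 1 (borrow)
  0-1-1 → 0 (borrow)
  1-1-1 → 1 (borrow)
  1-0-1 → 0
  0-0 → 0
  0-0 → 0
  1-0 → 1
  0-0 → 0
  1-0 → 1
  0-0 → 0
  1-0 → 1
  1-1 → 0

0b1010100010111100011001101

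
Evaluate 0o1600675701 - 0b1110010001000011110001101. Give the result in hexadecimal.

0xC3AF434

0o1600675701 = 0xE037BC1 in hexadecimal.
0b1110010001000011110001101 = 0x1C8878D in hexadecimal.
Subtract column by column in base 16:
  1-D → 4 (borrow)
  C-8-1 → 3
  B-7 → 4
  7-8 → F (borrow)
  3-8-1 → A (borrow)
  0-C-1 → 3 (borrow)
  E-1-1 → C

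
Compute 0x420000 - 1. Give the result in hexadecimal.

The trailing 4 digits are 0, so subtracting 1 borrows through: they become F and the next digit up decrements.

0x41FFFF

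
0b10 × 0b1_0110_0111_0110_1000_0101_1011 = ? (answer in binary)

0b10110011101101000010110110

Multiply each base-2 digit by 2, carrying:
  1×2 = 2 → write 0 carry 1
  1×2+1 = 3 → write 1 carry 1
  0×2+1 = 1 → write 1
  1×2 = 2 → write 0 carry 1
  1×2+1 = 3 → write 1 carry 1
  0×2+1 = 1 → write 1
  1×2 = 2 → write 0 carry 1
  0×2+1 = 1 → write 1
  0×2 = 0 → write 0
  0×2 = 0 → write 0
  0×2 = 0 → write 0
  1×2 = 2 → write 0 carry 1
  0×2+1 = 1 → write 1
  1×2 = 2 → write 0 carry 1
  1×2+1 = 3 → write 1 carry 1
  0×2+1 = 1 → write 1
  1×2 = 2 → write 0 carry 1
  1×2+1 = 3 → write 1 carry 1
  1×2+1 = 3 → write 1 carry 1
  0×2+1 = 1 → write 1
  0×2 = 0 → write 0
  1×2 = 2 → write 0 carry 1
  1×2+1 = 3 → write 1 carry 1
  0×2+1 = 1 → write 1
  1×2 = 2 → write 0 carry 1
  remaining carry: 1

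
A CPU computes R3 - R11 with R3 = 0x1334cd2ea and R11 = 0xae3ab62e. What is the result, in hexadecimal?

0x85121cbc

Subtract column by column in base 16:
  a-e → c (borrow)
  e-2-1 → b
  2-6 → c (borrow)
  d-b-1 → 1
  c-a → 2
  4-3 → 1
  3-e → 5 (borrow)
  3-a-1 → 8 (borrow)
  1-0-1 → 0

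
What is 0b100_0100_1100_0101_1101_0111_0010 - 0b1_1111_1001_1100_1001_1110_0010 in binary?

Subtract column by column in base 2:
  0-0 → 0
  1-1 → 0
  0-0 → 0
  0-0 → 0
  1-0 → 1
  1-1 → 0
  1-1 → 0
  0-1 → 1 (borrow)
  1-1-1 → 1 (borrow)
  0-0-1 → 1 (borrow)
  1-0-1 → 0
  1-1 → 0
  1-0 → 1
  0-0 → 0
  1-1 → 0
  0-1 → 1 (borrow)
  0-1-1 → 0 (borrow)
  0-0-1 → 1 (borrow)
  1-0-1 → 0
  1-1 → 0
  0-1 → 1 (borrow)
  0-1-1 → 0 (borrow)
  1-1-1 → 1 (borrow)
  0-1-1 → 0 (borrow)
  0-1-1 → 0 (borrow)
  0-0-1 → 1 (borrow)
  1-0-1 → 0

0b10010100101001001110010000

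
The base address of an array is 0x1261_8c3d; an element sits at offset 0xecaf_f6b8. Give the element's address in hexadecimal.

0xff1182f5

Add column by column in base 16, right to left:
  d+8 = 5 carry 1
  3+b+1 = f
  c+6 = 2 carry 1
  8+f+1 = 8 carry 1
  1+f+1 = 1 carry 1
  6+a+1 = 1 carry 1
  2+c+1 = f
  1+e = f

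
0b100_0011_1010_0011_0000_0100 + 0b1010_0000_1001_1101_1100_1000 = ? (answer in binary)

0b111001000100000011001100

Add column by column in base 2, right to left:
  0+0 = 0
  0+0 = 0
  1+0 = 1
  0+1 = 1
  0+0 = 0
  0+0 = 0
  0+1 = 1
  0+1 = 1
  1+1 = 0 carry 1
  1+0+1 = 0 carry 1
  0+1+1 = 0 carry 1
  0+1+1 = 0 carry 1
  0+1+1 = 0 carry 1
  1+0+1 = 0 carry 1
  0+0+1 = 1
  1+1 = 0 carry 1
  1+0+1 = 0 carry 1
  1+0+1 = 0 carry 1
  0+0+1 = 1
  0+0 = 0
  0+0 = 0
  0+1 = 1
  1+0 = 1
  0+1 = 1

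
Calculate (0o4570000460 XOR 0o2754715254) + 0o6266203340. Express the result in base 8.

0o14513121174

First 0o4570000460 XOR 0o2754715254 = 0o6224715634.
Add column by column in base 8, right to left:
  4+0 = 4
  3+4 = 7
  6+3 = 1 carry 1
  5+3+1 = 1 carry 1
  1+0+1 = 2
  7+2 = 1 carry 1
  4+6+1 = 3 carry 1
  2+6+1 = 1 carry 1
  2+2+1 = 5
  6+6 = 4 carry 1
  final carry 1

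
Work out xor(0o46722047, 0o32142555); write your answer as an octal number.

0o74660512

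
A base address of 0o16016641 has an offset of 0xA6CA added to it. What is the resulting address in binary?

0o16016641 = 0b1110000001110110100001 in binary.
0xA6CA = 0b1010011011001010 in binary.
Add column by column in base 2, right to left:
  1+0 = 1
  0+1 = 1
  0+0 = 0
  0+1 = 1
  0+0 = 0
  1+0 = 1
  0+1 = 1
  1+1 = 0 carry 1
  1+0+1 = 0 carry 1
  0+1+1 = 0 carry 1
  1+1+1 = 1 carry 1
  1+0+1 = 0 carry 1
  1+0+1 = 0 carry 1
  0+1+1 = 0 carry 1
  0+0+1 = 1
  0+1 = 1
  0+0 = 0
  0+0 = 0
  0+0 = 0
  1+0 = 1
  1+0 = 1
  1+0 = 1

0b1110001100010001101011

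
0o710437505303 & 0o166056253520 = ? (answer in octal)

0o100016001100

AND each oct digit independently (no carries):
  7&1=1, 1&6=0, 0&6=0, 4&0=0, 3&5=1, 7&6=6, 5&2=0, 0&5=0, 5&3=1, 3&5=1, 0&2=0, 3&0=0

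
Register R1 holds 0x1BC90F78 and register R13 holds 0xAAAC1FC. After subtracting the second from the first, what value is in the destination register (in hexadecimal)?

0x111E4D7C

Subtract column by column in base 16:
  8-C → C (borrow)
  7-F-1 → 7 (borrow)
  F-1-1 → D
  0-C → 4 (borrow)
  9-A-1 → E (borrow)
  C-A-1 → 1
  B-A → 1
  1-0 → 1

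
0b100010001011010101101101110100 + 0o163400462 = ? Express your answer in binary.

0b100011111110110101110010100110

0o163400462 = 0b1110011100000000100110010 in binary.
Add column by column in base 2, right to left:
  0+0 = 0
  0+1 = 1
  1+0 = 1
  0+0 = 0
  1+1 = 0 carry 1
  1+1+1 = 1 carry 1
  1+0+1 = 0 carry 1
  0+0+1 = 1
  1+1 = 0 carry 1
  1+0+1 = 0 carry 1
  0+0+1 = 1
  1+0 = 1
  1+0 = 1
  0+0 = 0
  1+0 = 1
  0+0 = 0
  1+0 = 1
  0+1 = 1
  1+1 = 0 carry 1
  1+1+1 = 1 carry 1
  0+0+1 = 1
  1+0 = 1
  0+1 = 1
  0+1 = 1
  0+1 = 1
  1+0 = 1
  0+0 = 0
  0+0 = 0
  0+0 = 0
  1+0 = 1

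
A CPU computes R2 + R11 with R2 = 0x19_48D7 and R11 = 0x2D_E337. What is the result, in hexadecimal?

0x472C0E

Add column by column in base 16, right to left:
  7+7 = E
  D+3 = 0 carry 1
  8+3+1 = C
  4+E = 2 carry 1
  9+D+1 = 7 carry 1
  1+2+1 = 4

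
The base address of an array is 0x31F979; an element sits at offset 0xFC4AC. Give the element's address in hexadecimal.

0x41BE25

Add column by column in base 16, right to left:
  9+C = 5 carry 1
  7+A+1 = 2 carry 1
  9+4+1 = E
  F+C = B carry 1
  1+F+1 = 1 carry 1
  3+0+1 = 4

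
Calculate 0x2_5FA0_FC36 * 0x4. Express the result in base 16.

0x97E83F0D8

Multiply each base-16 digit by 4, carrying:
  6×4 = 24 → write 8 carry 1
  3×4+1 = 13 → write D
  C×4 = 48 → write 0 carry 3
  F×4+3 = 63 → write F carry 3
  0×4+3 = 3 → write 3
  A×4 = 40 → write 8 carry 2
  F×4+2 = 62 → write E carry 3
  5×4+3 = 23 → write 7 carry 1
  2×4+1 = 9 → write 9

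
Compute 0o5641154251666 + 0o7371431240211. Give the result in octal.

0o15232605512077

Add column by column in base 8, right to left:
  6+1 = 7
  6+1 = 7
  6+2 = 0 carry 1
  1+0+1 = 2
  5+4 = 1 carry 1
  2+2+1 = 5
  4+1 = 5
  5+3 = 0 carry 1
  1+4+1 = 6
  1+1 = 2
  4+7 = 3 carry 1
  6+3+1 = 2 carry 1
  5+7+1 = 5 carry 1
  final carry 1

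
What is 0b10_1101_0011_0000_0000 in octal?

0o551400

Group the bits in threes: 101 101 001 100 000 000 → 551400.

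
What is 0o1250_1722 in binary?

Each octal digit is 3 bits: 1=001 2=010 5=101 0=000 1=001 7=111 2=010 2=010.

0b1010101000001111010010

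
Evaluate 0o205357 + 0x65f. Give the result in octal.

0x65f = 0o3137 in octal.
Add column by column in base 8, right to left:
  7+7 = 6 carry 1
  5+3+1 = 1 carry 1
  3+1+1 = 5
  5+3 = 0 carry 1
  0+0+1 = 1
  2+0 = 2

0o210516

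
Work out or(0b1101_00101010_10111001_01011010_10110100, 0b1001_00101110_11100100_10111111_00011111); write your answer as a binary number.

0b110100101110111111011111111110111111

OR bit by bit (1 where either bit is 1):
  110100101010101110010101101010110100
| 100100101110111001001011111100011111
= 110100101110111111011111111110111111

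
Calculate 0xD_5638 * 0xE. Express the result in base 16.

0xBAB710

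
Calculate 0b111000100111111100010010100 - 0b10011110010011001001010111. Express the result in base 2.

0b100100110101100011000111101

Subtract column by column in base 2:
  0-1 → 1 (borrow)
  0-1-1 → 0 (borrow)
  1-1-1 → 1 (borrow)
  0-0-1 → 1 (borrow)
  1-1-1 → 1 (borrow)
  0-0-1 → 1 (borrow)
  0-1-1 → 0 (borrow)
  1-0-1 → 0
  0-0 → 0
  0-1 → 1 (borrow)
  0-0-1 → 1 (borrow)
  1-0-1 → 0
  1-1 → 0
  1-1 → 0
  1-0 → 1
  1-0 → 1
  1-1 → 0
  1-0 → 1
  0-0 → 0
  0-1 → 1 (borrow)
  1-1-1 → 1 (borrow)
  0-1-1 → 0 (borrow)
  0-1-1 → 0 (borrow)
  0-0-1 → 1 (borrow)
  1-0-1 → 0
  1-1 → 0
  1-0 → 1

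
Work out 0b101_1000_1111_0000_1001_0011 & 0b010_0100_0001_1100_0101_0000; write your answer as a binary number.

0b00000000001000000010000

AND bit by bit (1 only where both bits are 1):
  10110001111000010010011
& 01001000001110001010000
= 00000000001000000010000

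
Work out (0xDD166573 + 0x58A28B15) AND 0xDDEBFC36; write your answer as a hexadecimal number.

0x15A8F000

Add column by column in base 16, right to left:
  3+5 = 8
  7+1 = 8
  5+B = 0 carry 1
  6+8+1 = F
  6+2 = 8
  1+A = B
  D+8 = 5 carry 1
  D+5+1 = 3 carry 1
  final carry 1
Sum = 0x135B8F088; now AND with 0xDDEBFC36:
  1&0=0, 3&D=1, 5&D=5, B&E=A, 8&B=8, F&F=F, 0&C=0, 8&3=0, 8&6=0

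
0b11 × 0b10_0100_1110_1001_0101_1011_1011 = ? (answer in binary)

0b110111010111100000100110001

Multiply each base-2 digit by 3, carrying:
  1×3 = 3 → write 1 carry 1
  1×3+1 = 4 → write 0 carry 2
  0×3+2 = 2 → write 0 carry 1
  1×3+1 = 4 → write 0 carry 2
  1×3+2 = 5 → write 1 carry 2
  1×3+2 = 5 → write 1 carry 2
  0×3+2 = 2 → write 0 carry 1
  1×3+1 = 4 → write 0 carry 2
  1×3+2 = 5 → write 1 carry 2
  0×3+2 = 2 → write 0 carry 1
  1×3+1 = 4 → write 0 carry 2
  0×3+2 = 2 → write 0 carry 1
  1×3+1 = 4 → write 0 carry 2
  0×3+2 = 2 → write 0 carry 1
  0×3+1 = 1 → write 1
  1×3 = 3 → write 1 carry 1
  0×3+1 = 1 → write 1
  1×3 = 3 → write 1 carry 1
  1×3+1 = 4 → write 0 carry 2
  1×3+2 = 5 → write 1 carry 2
  0×3+2 = 2 → write 0 carry 1
  0×3+1 = 1 → write 1
  1×3 = 3 → write 1 carry 1
  0×3+1 = 1 → write 1
  0×3 = 0 → write 0
  1×3 = 3 → write 1 carry 1
  remaining carry: 1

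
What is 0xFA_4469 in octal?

Expand each hex digit to 4 bits: F=1111 A=1010 4=0100 4=0100 6=0110 9=1001.
Group the bits in threes: 111 110 100 100 010 001 101 001 → 76442151.

0o76442151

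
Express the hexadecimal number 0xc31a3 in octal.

0o3030643

Expand each hex digit to 4 bits: c=1100 3=0011 1=0001 a=1010 3=0011.
Group the bits in threes: 011 000 011 000 110 100 011 → 3030643.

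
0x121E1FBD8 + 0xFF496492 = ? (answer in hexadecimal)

Add column by column in base 16, right to left:
  8+2 = A
  D+9 = 6 carry 1
  B+4+1 = 0 carry 1
  F+6+1 = 6 carry 1
  1+9+1 = B
  E+4 = 2 carry 1
  1+F+1 = 1 carry 1
  2+F+1 = 2 carry 1
  1+0+1 = 2

0x2212B606A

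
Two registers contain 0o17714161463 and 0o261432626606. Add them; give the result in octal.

0o301347010271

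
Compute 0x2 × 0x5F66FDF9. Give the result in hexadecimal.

Multiply each base-16 digit by 2, carrying:
  9×2 = 18 → write 2 carry 1
  F×2+1 = 31 → write F carry 1
  D×2+1 = 27 → write B carry 1
  F×2+1 = 31 → write F carry 1
  6×2+1 = 13 → write D
  6×2 = 12 → write C
  F×2 = 30 → write E carry 1
  5×2+1 = 11 → write B

0xBECDFBF2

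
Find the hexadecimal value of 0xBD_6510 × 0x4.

Multiply each base-16 digit by 4, carrying:
  0×4 = 0 → write 0
  1×4 = 4 → write 4
  5×4 = 20 → write 4 carry 1
  6×4+1 = 25 → write 9 carry 1
  D×4+1 = 53 → write 5 carry 3
  B×4+3 = 47 → write F carry 2
  remaining carry: 2

0x2F59440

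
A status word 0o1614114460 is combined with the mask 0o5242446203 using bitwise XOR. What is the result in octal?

0o4456552663

XOR each oct digit independently (no carries):
  1^5=4, 6^2=4, 1^4=5, 4^2=6, 1^4=5, 1^4=5, 4^6=2, 4^2=6, 6^0=6, 0^3=3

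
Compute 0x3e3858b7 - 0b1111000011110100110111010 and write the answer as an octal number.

0x3e3858b7 = 0o7616054267 in octal.
0b1111000011110100110111010 = 0o170364672 in octal.
Subtract column by column in base 8:
  7-2 → 5
  6-7 → 7 (borrow)
  2-6-1 → 3 (borrow)
  4-4-1 → 7 (borrow)
  5-6-1 → 6 (borrow)
  0-3-1 → 4 (borrow)
  6-0-1 → 5
  1-7 → 2 (borrow)
  6-1-1 → 4
  7-0 → 7

0o7425467375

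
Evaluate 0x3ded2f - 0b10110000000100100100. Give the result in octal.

0x3ded2f = 0o17366457 in octal.
0b10110000000100100100 = 0o2600444 in octal.
Subtract column by column in base 8:
  7-4 → 3
  5-4 → 1
  4-4 → 0
  6-0 → 6
  6-0 → 6
  3-6 → 5 (borrow)
  7-2-1 → 4
  1-0 → 1

0o14566013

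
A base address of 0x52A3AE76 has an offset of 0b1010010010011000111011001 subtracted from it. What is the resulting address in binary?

0b1010001010110100111110010011101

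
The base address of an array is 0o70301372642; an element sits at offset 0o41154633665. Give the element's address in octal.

0o131456226527

Add column by column in base 8, right to left:
  2+5 = 7
  4+6 = 2 carry 1
  6+6+1 = 5 carry 1
  2+3+1 = 6
  7+3 = 2 carry 1
  3+6+1 = 2 carry 1
  1+4+1 = 6
  0+5 = 5
  3+1 = 4
  0+1 = 1
  7+4 = 3 carry 1
  final carry 1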